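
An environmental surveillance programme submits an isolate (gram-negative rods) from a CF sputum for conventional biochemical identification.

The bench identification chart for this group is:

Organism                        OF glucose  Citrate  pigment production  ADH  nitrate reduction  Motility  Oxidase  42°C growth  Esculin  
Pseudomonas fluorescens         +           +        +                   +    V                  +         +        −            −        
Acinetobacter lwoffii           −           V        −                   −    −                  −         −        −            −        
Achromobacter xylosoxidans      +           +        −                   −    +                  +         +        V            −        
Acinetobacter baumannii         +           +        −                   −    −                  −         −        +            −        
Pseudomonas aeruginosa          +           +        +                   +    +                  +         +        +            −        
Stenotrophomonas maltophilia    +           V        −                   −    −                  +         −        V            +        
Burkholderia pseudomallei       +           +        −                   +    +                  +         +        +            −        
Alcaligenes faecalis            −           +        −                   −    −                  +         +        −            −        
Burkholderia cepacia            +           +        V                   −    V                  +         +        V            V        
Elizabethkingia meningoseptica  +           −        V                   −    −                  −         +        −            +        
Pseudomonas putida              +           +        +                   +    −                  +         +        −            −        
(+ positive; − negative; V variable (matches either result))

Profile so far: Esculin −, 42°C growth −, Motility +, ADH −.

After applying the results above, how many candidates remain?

3

Motility +: excludes Acinetobacter lwoffii, Acinetobacter baumannii, Elizabethkingia meningoseptica — 8 left.
Esculin −: excludes Stenotrophomonas maltophilia — 7 left.
42°C growth −: excludes Pseudomonas aeruginosa, Burkholderia pseudomallei — 5 left.
ADH −: excludes Pseudomonas fluorescens, Pseudomonas putida — 3 left.
Still consistent: Achromobacter xylosoxidans, Alcaligenes faecalis, Burkholderia cepacia.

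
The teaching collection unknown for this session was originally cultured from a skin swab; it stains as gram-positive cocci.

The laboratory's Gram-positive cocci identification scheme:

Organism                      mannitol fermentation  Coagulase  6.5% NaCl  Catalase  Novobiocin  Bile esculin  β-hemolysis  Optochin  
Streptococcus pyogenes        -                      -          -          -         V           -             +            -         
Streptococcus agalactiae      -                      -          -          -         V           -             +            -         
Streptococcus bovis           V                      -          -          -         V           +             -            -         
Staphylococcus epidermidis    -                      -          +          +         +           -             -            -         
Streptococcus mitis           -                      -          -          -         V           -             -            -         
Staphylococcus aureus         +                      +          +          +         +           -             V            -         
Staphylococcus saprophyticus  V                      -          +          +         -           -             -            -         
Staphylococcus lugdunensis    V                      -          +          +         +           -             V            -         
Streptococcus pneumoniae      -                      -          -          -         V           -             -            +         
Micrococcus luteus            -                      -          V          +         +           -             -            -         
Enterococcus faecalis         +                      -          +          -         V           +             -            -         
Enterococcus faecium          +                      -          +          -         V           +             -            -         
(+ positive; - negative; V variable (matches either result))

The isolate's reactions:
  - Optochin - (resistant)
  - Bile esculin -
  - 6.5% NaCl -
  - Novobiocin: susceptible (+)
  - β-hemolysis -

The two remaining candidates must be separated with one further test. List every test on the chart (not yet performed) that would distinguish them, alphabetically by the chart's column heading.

Catalase

6.5% NaCl -: excludes 6 organisms — 6 left.
Novobiocin +: all 6 remaining candidates are consistent.
β-hemolysis -: excludes Streptococcus pyogenes, Streptococcus agalactiae — 4 left.
Bile esculin -: excludes Streptococcus bovis — 3 left.
Optochin -: excludes Streptococcus pneumoniae — 2 left.
Two candidates remain: Micrococcus luteus and Streptococcus mitis.
  mannitol fermentation: - vs - — same for both, does not separate.
  Coagulase: - vs - — same for both, does not separate.
  Catalase: Micrococcus luteus +, Streptococcus mitis - — discriminates.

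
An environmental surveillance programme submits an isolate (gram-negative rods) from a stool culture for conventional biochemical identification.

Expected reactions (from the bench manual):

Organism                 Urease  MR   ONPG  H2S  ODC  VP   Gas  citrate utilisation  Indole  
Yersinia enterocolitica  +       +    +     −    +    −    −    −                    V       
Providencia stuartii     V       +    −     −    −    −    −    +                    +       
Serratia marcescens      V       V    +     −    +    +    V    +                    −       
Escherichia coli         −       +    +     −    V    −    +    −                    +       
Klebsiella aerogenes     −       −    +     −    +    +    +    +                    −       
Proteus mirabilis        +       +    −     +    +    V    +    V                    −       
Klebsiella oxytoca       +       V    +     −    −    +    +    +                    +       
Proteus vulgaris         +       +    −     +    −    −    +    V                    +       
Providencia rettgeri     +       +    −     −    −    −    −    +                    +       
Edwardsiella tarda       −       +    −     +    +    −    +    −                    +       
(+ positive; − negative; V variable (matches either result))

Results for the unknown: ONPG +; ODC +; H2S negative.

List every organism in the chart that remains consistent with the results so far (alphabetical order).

Escherichia coli, Klebsiella aerogenes, Serratia marcescens, Yersinia enterocolitica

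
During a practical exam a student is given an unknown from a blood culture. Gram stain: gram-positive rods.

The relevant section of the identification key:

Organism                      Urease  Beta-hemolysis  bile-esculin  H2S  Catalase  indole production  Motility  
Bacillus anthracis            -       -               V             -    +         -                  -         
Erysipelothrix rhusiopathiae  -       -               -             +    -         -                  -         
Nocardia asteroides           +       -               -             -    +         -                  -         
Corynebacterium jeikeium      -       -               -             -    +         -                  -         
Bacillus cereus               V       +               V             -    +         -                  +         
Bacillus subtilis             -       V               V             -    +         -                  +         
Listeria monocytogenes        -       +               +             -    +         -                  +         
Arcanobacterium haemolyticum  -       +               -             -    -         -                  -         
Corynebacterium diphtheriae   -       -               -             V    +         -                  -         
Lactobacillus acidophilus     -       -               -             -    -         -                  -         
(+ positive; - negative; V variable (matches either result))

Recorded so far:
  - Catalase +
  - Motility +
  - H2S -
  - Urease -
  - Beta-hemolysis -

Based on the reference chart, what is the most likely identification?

Motility +: excludes 7 organisms — 3 left.
H2S -: all 3 remaining candidates are consistent.
Catalase +: all 3 remaining candidates are consistent.
Urease -: all 3 remaining candidates are consistent.
Beta-hemolysis -: excludes Bacillus cereus, Listeria monocytogenes — 1 left.

Bacillus subtilis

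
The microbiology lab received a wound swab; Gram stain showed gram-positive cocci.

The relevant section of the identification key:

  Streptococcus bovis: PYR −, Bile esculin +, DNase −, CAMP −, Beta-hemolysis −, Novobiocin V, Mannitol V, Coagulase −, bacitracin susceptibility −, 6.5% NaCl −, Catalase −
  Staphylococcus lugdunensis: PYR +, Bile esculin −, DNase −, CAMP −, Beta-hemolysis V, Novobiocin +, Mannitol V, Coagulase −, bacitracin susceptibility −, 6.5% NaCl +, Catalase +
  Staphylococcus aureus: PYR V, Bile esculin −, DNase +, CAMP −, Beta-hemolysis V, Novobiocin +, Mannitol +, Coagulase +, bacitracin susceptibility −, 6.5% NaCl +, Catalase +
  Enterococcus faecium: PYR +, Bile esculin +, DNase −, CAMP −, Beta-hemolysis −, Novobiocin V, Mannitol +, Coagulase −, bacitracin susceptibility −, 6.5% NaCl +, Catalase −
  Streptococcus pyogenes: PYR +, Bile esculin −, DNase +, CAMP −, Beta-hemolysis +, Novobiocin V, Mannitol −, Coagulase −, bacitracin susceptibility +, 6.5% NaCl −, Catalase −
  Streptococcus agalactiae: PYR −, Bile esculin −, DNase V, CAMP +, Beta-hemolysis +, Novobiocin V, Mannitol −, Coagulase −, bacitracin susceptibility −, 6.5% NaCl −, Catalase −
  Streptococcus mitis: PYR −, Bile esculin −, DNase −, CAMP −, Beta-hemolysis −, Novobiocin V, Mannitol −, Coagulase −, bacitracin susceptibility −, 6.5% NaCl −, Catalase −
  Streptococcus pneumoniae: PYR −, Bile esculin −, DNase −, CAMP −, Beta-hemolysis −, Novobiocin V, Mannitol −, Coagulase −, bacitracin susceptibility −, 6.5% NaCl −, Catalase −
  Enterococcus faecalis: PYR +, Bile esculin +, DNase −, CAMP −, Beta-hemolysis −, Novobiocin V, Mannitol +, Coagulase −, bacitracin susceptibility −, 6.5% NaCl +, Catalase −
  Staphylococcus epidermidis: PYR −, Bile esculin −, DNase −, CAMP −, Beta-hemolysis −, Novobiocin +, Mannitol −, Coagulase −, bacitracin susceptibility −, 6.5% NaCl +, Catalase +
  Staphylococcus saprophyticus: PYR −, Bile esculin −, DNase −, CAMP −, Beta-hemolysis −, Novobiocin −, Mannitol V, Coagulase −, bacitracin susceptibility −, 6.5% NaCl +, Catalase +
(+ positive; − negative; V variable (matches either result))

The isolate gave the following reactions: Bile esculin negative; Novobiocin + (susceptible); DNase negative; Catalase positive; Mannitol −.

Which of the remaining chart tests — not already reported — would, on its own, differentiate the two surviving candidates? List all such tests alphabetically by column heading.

PYR

Bile esculin −: excludes Streptococcus bovis, Enterococcus faecium, Enterococcus faecalis — 8 left.
Novobiocin +: excludes Staphylococcus saprophyticus — 7 left.
DNase −: excludes Staphylococcus aureus, Streptococcus pyogenes — 5 left.
Mannitol −: all 5 remaining candidates are consistent.
Catalase +: excludes Streptococcus agalactiae, Streptococcus mitis, Streptococcus pneumoniae — 2 left.
Two candidates remain: Staphylococcus epidermidis and Staphylococcus lugdunensis.
  PYR: Staphylococcus epidermidis −, Staphylococcus lugdunensis + — discriminates.
  CAMP: − vs − — same for both, does not separate.
  Beta-hemolysis: − vs V — variable for at least one, does not separate.
  Coagulase: − vs − — same for both, does not separate.
  bacitracin susceptibility: − vs − — same for both, does not separate.
  6.5% NaCl: + vs + — same for both, does not separate.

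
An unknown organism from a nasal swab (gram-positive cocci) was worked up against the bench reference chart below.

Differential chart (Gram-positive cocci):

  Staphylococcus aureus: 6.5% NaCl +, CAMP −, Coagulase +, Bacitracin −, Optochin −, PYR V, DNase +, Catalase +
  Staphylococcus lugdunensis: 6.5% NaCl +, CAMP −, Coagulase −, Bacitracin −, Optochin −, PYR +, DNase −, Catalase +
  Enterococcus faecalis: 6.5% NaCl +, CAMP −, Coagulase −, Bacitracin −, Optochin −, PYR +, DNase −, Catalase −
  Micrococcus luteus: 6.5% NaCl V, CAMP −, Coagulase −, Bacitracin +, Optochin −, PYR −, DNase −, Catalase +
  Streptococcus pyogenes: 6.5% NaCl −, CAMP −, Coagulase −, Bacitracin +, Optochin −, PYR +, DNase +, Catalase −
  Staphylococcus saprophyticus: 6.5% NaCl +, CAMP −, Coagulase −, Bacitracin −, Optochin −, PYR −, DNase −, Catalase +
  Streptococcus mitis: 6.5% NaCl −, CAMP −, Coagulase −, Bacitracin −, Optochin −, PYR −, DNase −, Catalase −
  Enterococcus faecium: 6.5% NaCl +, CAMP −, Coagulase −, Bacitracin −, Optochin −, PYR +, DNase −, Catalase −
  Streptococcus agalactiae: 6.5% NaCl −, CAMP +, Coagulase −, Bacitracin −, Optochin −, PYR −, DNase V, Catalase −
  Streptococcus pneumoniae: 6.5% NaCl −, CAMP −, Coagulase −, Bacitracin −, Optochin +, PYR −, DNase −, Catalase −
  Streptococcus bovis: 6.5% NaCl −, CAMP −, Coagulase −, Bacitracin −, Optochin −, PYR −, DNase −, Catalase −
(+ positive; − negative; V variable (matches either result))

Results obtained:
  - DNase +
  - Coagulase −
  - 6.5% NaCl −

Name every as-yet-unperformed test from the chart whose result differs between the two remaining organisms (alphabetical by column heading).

DNase +: excludes 8 organisms — 3 left.
6.5% NaCl −: excludes Staphylococcus aureus — 2 left.
Coagulase −: all 2 remaining candidates are consistent.
Two candidates remain: Streptococcus agalactiae and Streptococcus pyogenes.
  CAMP: Streptococcus agalactiae +, Streptococcus pyogenes − — discriminates.
  Bacitracin: Streptococcus agalactiae −, Streptococcus pyogenes + — discriminates.
  Optochin: − vs − — same for both, does not separate.
  PYR: Streptococcus agalactiae −, Streptococcus pyogenes + — discriminates.
  Catalase: − vs − — same for both, does not separate.

Bacitracin, CAMP, PYR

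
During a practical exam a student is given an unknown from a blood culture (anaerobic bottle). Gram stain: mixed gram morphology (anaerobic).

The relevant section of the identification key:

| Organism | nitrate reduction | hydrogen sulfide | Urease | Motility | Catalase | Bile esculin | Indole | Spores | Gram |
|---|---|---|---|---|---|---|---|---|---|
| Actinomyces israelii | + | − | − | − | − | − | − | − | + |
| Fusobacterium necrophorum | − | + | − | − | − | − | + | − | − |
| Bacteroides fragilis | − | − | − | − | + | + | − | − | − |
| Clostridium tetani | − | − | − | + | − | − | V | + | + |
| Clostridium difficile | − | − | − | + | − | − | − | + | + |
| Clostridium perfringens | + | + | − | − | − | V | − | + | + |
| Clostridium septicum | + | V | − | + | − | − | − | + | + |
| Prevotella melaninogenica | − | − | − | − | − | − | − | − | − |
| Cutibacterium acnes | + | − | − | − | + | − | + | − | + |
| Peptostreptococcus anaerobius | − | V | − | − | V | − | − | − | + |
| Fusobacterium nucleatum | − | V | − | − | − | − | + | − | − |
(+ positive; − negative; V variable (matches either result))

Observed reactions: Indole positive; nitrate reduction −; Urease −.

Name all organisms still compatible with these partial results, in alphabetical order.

Urease −: all 11 remaining candidates are consistent.
nitrate reduction −: excludes Actinomyces israelii, Clostridium perfringens, Clostridium septicum, Cutibacterium acnes — 7 left.
Indole +: excludes Bacteroides fragilis, Clostridium difficile, Prevotella melaninogenica, Peptostreptococcus anaerobius — 3 left.

Clostridium tetani, Fusobacterium necrophorum, Fusobacterium nucleatum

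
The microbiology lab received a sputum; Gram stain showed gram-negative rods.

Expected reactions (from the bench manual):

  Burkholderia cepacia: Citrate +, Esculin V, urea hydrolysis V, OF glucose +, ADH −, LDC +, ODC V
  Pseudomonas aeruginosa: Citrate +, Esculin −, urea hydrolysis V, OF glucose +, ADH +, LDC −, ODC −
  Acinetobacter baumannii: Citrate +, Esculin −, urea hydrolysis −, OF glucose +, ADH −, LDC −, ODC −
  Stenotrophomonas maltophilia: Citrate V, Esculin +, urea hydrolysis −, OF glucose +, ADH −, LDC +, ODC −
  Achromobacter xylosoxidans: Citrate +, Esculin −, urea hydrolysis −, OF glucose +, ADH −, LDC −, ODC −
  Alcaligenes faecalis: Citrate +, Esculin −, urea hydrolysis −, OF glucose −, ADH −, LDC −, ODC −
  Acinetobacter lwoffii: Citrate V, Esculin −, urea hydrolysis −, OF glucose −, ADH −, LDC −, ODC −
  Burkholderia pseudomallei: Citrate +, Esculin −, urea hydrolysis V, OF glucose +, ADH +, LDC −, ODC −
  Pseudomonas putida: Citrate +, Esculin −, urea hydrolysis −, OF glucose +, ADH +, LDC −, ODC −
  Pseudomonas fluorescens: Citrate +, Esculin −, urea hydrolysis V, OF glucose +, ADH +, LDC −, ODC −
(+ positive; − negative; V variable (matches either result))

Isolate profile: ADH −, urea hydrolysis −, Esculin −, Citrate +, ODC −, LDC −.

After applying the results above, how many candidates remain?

ODC −: all 10 remaining candidates are consistent.
Esculin −: excludes Stenotrophomonas maltophilia — 9 left.
LDC −: excludes Burkholderia cepacia — 8 left.
ADH −: excludes Pseudomonas aeruginosa, Burkholderia pseudomallei, Pseudomonas putida, Pseudomonas fluorescens — 4 left.
urea hydrolysis −: all 4 remaining candidates are consistent.
Citrate +: all 4 remaining candidates are consistent.
Still consistent: Achromobacter xylosoxidans, Acinetobacter baumannii, Acinetobacter lwoffii, Alcaligenes faecalis.

4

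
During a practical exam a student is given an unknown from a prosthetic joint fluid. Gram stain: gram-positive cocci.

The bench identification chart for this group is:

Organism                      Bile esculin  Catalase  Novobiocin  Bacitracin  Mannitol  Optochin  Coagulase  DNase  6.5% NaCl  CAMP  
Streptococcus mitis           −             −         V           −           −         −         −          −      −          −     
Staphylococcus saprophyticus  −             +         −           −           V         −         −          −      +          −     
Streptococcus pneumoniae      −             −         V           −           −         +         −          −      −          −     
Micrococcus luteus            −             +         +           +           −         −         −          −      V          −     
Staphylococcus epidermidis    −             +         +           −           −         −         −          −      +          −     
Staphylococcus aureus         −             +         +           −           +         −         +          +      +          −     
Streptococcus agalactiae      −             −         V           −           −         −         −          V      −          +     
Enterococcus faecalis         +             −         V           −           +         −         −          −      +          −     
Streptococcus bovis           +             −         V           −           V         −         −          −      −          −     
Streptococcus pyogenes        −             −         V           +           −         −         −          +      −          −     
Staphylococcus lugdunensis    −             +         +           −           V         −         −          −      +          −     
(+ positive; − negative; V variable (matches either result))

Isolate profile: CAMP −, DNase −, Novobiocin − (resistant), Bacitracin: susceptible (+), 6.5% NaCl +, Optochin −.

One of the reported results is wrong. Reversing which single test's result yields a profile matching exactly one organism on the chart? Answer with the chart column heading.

As reported, no row in the chart matches all 6 reactions.
Reversing 6.5% NaCl → still no organism matches.
Reversing Bacitracin → 2 organisms match (not unique).
Reversing Novobiocin (to +) → unique match: Micrococcus luteus.
Reversing CAMP → still no organism matches.
Reversing Optochin → still no organism matches.
Reversing DNase → still no organism matches.

Novobiocin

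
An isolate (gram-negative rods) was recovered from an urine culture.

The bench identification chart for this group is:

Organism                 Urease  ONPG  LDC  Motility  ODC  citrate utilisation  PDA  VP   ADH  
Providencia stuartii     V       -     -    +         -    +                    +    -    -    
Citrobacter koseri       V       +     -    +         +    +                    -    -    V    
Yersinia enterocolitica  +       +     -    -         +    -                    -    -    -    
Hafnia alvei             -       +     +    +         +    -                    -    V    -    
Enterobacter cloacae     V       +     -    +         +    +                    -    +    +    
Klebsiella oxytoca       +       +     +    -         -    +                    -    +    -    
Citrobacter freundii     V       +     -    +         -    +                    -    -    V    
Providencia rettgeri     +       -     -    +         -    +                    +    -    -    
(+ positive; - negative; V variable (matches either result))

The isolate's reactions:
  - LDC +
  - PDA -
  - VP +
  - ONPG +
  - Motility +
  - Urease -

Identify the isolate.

Hafnia alvei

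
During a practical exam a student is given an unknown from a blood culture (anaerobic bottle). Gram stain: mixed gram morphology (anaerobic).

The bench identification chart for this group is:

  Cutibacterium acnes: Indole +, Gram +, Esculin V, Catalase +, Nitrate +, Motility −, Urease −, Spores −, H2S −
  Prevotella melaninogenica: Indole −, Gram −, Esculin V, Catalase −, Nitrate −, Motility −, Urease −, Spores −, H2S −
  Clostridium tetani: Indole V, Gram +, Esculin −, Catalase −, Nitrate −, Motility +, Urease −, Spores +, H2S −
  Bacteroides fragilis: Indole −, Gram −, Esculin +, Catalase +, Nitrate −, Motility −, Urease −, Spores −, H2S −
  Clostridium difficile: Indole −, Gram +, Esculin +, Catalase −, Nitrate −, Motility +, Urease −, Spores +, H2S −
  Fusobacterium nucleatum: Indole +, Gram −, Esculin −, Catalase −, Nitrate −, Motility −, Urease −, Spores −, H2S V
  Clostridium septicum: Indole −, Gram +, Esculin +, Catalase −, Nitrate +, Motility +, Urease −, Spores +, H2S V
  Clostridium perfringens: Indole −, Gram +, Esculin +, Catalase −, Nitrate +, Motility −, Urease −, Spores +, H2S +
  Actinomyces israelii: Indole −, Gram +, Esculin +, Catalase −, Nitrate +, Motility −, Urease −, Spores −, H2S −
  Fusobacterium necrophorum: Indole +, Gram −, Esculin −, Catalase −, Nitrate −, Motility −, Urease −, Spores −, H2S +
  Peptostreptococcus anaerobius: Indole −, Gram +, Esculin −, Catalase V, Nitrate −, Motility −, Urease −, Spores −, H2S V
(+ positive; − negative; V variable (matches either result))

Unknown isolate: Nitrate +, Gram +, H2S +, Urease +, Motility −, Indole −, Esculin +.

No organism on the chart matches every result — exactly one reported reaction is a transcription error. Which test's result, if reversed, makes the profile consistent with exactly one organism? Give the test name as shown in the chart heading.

As reported, no row in the chart matches all 7 reactions.
Reversing Urease (to −) → unique match: Clostridium perfringens.
Reversing Gram → still no organism matches.
Reversing Motility → still no organism matches.
Reversing Nitrate → still no organism matches.
Reversing H2S → still no organism matches.
Reversing Indole → still no organism matches.
Reversing Esculin → still no organism matches.

Urease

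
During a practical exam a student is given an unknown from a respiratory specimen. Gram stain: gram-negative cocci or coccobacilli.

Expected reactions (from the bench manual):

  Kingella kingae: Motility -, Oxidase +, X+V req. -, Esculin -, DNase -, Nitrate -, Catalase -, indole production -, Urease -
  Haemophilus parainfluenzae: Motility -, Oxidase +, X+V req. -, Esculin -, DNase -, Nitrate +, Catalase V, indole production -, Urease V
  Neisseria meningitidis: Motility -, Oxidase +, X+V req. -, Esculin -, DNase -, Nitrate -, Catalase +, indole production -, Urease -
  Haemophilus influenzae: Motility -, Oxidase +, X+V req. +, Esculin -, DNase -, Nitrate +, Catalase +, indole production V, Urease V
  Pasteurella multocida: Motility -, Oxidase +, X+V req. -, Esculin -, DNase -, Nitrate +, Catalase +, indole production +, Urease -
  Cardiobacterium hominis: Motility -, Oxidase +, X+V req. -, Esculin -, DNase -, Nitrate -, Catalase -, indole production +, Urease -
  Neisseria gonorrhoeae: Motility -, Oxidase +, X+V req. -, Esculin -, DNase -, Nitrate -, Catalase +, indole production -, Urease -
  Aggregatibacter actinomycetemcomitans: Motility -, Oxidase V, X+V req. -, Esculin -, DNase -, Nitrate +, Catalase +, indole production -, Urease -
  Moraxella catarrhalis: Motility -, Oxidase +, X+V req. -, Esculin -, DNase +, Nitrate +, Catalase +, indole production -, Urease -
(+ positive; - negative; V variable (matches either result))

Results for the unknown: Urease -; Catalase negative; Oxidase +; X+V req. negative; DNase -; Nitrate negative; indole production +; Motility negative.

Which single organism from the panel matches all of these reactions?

X+V req. -: excludes Haemophilus influenzae — 8 left.
indole production +: excludes 6 organisms — 2 left.
Nitrate -: excludes Pasteurella multocida — 1 left.
Urease -: the one remaining candidate is consistent.
Motility -: the one remaining candidate is consistent.
Catalase -: the one remaining candidate is consistent.
DNase -: the one remaining candidate is consistent.
Oxidase +: the one remaining candidate is consistent.

Cardiobacterium hominis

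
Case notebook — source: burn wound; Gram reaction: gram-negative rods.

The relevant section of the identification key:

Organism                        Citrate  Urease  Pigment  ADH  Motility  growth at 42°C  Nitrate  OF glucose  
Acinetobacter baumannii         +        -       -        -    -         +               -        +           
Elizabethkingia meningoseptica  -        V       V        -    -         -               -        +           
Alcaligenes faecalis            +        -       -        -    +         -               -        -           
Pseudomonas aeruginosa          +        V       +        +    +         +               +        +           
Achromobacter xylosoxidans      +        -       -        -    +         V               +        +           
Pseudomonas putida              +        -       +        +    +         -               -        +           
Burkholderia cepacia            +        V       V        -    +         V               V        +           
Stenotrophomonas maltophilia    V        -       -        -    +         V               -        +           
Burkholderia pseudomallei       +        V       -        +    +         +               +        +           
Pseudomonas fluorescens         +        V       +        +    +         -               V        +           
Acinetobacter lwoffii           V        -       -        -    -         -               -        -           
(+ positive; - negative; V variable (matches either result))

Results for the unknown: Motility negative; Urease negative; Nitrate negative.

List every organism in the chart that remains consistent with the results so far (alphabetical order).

Acinetobacter baumannii, Acinetobacter lwoffii, Elizabethkingia meningoseptica

Urease -: all 11 remaining candidates are consistent.
Motility -: excludes 8 organisms — 3 left.
Nitrate -: all 3 remaining candidates are consistent.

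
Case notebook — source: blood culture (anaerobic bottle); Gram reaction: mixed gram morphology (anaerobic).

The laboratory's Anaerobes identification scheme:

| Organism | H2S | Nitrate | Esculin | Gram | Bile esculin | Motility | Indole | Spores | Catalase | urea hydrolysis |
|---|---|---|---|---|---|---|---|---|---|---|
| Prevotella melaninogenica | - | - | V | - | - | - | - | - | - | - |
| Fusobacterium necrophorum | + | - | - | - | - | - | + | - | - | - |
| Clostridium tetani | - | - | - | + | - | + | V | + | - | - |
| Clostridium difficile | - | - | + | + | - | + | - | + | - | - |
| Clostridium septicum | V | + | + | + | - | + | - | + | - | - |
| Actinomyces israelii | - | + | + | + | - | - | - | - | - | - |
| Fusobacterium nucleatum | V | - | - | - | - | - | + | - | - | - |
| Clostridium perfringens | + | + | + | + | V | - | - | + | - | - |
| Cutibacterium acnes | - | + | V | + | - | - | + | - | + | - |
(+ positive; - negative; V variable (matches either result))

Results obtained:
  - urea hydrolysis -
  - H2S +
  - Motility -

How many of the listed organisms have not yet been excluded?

urea hydrolysis -: all 9 remaining candidates are consistent.
H2S +: excludes 5 organisms — 4 left.
Motility -: excludes Clostridium septicum — 3 left.
Still consistent: Clostridium perfringens, Fusobacterium necrophorum, Fusobacterium nucleatum.

3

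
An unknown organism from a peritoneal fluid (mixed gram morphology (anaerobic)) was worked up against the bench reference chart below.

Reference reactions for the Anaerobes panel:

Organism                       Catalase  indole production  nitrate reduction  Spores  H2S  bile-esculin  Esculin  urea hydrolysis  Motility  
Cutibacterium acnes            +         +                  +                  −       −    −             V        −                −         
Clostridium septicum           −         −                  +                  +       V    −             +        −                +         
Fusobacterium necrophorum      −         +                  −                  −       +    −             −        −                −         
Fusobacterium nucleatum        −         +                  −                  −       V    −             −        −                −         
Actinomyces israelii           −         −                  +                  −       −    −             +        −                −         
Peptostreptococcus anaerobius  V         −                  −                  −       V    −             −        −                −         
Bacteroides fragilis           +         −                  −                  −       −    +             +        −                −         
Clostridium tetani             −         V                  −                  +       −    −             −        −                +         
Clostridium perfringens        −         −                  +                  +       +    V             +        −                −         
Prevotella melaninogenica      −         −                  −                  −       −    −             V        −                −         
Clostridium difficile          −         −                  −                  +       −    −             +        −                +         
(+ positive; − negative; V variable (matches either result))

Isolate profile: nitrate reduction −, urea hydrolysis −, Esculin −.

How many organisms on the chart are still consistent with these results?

5

Esculin −: excludes 5 organisms — 6 left.
nitrate reduction −: excludes Cutibacterium acnes — 5 left.
urea hydrolysis −: all 5 remaining candidates are consistent.
Still consistent: Clostridium tetani, Fusobacterium necrophorum, Fusobacterium nucleatum, Peptostreptococcus anaerobius, Prevotella melaninogenica.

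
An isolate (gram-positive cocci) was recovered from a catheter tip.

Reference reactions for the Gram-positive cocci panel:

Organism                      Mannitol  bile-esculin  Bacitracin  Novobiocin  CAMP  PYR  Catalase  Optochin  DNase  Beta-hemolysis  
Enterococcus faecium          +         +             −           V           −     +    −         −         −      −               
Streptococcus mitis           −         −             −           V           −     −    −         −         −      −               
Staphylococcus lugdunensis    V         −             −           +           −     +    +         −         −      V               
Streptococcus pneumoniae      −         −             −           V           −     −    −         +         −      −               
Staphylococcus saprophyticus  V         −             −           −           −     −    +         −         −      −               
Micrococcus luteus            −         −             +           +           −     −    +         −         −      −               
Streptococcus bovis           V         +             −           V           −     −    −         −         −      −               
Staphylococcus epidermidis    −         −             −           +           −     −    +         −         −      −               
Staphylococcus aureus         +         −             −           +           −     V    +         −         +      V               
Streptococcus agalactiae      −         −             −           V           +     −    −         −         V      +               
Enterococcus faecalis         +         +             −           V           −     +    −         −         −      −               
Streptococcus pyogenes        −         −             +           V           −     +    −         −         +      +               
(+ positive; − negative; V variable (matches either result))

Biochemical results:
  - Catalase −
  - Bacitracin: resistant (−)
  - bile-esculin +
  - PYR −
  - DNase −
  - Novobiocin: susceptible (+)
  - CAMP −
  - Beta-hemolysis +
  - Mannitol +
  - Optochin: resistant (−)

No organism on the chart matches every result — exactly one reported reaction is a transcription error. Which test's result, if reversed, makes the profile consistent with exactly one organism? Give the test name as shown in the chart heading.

As reported, no row in the chart matches all 10 reactions.
Reversing Mannitol → still no organism matches.
Reversing CAMP → still no organism matches.
Reversing Novobiocin → still no organism matches.
Reversing Optochin → still no organism matches.
Reversing Catalase → still no organism matches.
Reversing PYR → still no organism matches.
Reversing Bacitracin → still no organism matches.
Reversing DNase → still no organism matches.
Reversing Beta-hemolysis (to −) → unique match: Streptococcus bovis.
Reversing bile-esculin → still no organism matches.

Beta-hemolysis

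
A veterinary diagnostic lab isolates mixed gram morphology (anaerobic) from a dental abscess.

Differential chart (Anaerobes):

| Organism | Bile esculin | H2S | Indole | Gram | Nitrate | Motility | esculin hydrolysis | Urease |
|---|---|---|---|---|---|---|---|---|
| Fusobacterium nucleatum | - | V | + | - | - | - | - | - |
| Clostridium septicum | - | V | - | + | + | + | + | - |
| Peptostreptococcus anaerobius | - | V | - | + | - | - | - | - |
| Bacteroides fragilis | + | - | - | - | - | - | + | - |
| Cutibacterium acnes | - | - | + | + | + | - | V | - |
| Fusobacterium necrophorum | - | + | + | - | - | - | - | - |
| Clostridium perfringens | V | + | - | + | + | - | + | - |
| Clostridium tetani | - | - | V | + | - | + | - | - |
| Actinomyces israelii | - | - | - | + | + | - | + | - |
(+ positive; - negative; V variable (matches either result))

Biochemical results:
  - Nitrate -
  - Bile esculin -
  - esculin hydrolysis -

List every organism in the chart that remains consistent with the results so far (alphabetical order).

Clostridium tetani, Fusobacterium necrophorum, Fusobacterium nucleatum, Peptostreptococcus anaerobius

Nitrate -: excludes Clostridium septicum, Cutibacterium acnes, Clostridium perfringens, Actinomyces israelii — 5 left.
esculin hydrolysis -: excludes Bacteroides fragilis — 4 left.
Bile esculin -: all 4 remaining candidates are consistent.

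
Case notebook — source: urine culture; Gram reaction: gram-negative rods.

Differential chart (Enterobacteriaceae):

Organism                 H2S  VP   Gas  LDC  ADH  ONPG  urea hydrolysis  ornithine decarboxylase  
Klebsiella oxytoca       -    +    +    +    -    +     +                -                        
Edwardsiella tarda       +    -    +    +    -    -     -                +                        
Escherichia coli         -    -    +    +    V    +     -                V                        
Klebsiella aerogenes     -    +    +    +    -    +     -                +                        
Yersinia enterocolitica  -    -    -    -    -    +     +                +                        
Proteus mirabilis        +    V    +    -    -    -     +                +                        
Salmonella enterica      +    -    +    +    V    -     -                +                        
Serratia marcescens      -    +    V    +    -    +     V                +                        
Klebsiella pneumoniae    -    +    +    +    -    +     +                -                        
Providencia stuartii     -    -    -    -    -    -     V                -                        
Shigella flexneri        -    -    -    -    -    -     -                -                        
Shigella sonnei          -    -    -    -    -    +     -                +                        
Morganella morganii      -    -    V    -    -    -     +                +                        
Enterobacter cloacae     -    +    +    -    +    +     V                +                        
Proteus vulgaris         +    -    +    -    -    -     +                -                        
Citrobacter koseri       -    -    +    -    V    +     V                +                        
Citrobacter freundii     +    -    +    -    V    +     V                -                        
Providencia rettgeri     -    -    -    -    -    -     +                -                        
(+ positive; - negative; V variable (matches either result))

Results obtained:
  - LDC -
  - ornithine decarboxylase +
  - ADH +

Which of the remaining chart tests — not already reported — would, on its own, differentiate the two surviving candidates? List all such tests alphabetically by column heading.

VP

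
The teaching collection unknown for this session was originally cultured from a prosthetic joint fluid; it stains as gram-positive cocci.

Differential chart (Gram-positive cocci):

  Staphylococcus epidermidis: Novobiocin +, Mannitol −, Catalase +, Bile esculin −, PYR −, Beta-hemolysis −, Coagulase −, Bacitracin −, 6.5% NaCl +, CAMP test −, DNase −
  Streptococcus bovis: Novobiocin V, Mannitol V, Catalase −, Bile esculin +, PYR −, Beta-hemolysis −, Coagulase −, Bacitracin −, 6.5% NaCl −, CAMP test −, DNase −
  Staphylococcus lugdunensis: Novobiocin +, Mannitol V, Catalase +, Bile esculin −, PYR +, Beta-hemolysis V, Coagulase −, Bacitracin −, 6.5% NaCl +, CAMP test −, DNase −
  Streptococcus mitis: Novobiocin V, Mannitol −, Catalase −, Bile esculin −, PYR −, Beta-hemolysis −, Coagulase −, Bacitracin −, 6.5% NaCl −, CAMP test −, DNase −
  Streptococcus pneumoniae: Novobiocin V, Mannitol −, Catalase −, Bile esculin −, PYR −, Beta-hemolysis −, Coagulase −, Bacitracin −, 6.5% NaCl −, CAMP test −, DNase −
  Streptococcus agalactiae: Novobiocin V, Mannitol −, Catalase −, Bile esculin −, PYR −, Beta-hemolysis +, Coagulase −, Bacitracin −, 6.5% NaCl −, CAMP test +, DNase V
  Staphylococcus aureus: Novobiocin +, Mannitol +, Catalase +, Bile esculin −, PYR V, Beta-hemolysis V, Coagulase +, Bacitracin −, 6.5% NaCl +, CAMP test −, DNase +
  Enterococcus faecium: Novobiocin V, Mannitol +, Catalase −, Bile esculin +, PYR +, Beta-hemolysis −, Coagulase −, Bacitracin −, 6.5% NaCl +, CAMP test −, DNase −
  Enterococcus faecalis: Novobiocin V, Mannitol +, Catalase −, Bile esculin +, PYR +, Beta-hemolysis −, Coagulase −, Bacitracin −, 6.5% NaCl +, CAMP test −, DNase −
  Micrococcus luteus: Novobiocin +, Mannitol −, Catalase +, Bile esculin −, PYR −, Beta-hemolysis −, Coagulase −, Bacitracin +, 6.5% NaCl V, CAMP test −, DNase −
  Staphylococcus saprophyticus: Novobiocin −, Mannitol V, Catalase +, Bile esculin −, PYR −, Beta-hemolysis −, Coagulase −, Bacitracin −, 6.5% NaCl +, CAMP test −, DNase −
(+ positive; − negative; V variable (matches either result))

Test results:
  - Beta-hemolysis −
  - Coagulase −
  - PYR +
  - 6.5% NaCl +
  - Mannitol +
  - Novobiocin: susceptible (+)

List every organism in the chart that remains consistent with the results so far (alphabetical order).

Enterococcus faecalis, Enterococcus faecium, Staphylococcus lugdunensis

Novobiocin +: excludes Staphylococcus saprophyticus — 10 left.
Beta-hemolysis −: excludes Streptococcus agalactiae — 9 left.
Mannitol +: excludes Staphylococcus epidermidis, Streptococcus mitis, Streptococcus pneumoniae, Micrococcus luteus — 5 left.
PYR +: excludes Streptococcus bovis — 4 left.
6.5% NaCl +: all 4 remaining candidates are consistent.
Coagulase −: excludes Staphylococcus aureus — 3 left.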